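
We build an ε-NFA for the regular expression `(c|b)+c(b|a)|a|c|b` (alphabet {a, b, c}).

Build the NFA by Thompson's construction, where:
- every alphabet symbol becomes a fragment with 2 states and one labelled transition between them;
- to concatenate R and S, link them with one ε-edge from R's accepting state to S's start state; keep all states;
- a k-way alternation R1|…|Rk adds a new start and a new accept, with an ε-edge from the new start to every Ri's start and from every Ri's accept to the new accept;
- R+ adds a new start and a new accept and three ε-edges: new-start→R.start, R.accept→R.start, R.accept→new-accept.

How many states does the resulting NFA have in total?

Per subexpression:
Each of the 8 symbol leaves contributes a 2-state fragment.
  c|b = 6 states
  (c|b)+ = 8 states
  b|a = 6 states
  (c|b)+c(b|a) = 16 states
  (c|b)+c(b|a)|a|c|b = 24 states

24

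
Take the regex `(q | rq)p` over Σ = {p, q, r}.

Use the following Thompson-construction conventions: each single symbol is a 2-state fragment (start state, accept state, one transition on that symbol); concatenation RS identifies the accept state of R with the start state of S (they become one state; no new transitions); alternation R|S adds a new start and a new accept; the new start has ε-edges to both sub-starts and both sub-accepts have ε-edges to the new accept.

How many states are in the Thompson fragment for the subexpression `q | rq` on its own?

7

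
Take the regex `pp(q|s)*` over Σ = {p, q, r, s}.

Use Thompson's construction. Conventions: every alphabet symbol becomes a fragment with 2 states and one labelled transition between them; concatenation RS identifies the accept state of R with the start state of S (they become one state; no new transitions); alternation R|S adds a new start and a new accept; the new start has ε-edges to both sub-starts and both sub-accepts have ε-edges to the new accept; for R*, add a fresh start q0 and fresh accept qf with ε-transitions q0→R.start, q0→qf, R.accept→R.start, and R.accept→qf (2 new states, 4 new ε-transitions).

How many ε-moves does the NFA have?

8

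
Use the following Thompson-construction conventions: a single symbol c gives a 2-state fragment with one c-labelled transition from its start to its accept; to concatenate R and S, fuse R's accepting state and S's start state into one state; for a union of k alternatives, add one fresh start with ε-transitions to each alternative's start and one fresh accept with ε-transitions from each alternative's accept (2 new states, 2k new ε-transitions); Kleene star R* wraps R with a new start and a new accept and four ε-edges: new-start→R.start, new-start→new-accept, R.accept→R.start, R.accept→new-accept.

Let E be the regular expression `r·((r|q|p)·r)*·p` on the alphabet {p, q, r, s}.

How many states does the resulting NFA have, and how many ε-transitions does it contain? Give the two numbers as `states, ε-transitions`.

By structural recursion:
Each of the 6 symbol leaves contributes 2 states and 0 ε-transitions.
  r|q|p → 8 states, 6 ε-transitions
  (r|q|p)·r → 9 states, 6 ε-transitions
  ((r|q|p)·r)* → 11 states, 10 ε-transitions
  r·((r|q|p)·r)*·p → 13 states, 10 ε-transitions

13, 10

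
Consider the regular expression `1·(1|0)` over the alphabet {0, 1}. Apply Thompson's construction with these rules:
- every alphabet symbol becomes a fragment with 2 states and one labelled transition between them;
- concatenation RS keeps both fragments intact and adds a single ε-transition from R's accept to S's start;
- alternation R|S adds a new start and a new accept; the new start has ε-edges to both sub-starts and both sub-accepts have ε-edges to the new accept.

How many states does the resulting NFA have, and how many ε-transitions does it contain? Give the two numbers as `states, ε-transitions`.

Building bottom-up:
Each of the 3 symbol leaves contributes 2 states and 0 ε-transitions.
  1|0 : 6 states, 4 ε-transitions
  1·(1|0) : 8 states, 5 ε-transitions

8, 5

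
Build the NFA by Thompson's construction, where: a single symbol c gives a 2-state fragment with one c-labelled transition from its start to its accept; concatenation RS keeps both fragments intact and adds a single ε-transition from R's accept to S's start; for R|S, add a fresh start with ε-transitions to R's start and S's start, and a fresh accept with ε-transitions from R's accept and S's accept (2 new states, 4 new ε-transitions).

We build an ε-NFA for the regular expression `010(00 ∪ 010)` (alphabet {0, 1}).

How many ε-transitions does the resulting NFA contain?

10

Per subexpression:
Each of the 8 symbol leaves contributes 0 ε-transitions.
  00 — 1 ε-transition
  010 — 2 ε-transitions
  00 ∪ 010 — 7 ε-transitions
  010(00 ∪ 010) — 10 ε-transitions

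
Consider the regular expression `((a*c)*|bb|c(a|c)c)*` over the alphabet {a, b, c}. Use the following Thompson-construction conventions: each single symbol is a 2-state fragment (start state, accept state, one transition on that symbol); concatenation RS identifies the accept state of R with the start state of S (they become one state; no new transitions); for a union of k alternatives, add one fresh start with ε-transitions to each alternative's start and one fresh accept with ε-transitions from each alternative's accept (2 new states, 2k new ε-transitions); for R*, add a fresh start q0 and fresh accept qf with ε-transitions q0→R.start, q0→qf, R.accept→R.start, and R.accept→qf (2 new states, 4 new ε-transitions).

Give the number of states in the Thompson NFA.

22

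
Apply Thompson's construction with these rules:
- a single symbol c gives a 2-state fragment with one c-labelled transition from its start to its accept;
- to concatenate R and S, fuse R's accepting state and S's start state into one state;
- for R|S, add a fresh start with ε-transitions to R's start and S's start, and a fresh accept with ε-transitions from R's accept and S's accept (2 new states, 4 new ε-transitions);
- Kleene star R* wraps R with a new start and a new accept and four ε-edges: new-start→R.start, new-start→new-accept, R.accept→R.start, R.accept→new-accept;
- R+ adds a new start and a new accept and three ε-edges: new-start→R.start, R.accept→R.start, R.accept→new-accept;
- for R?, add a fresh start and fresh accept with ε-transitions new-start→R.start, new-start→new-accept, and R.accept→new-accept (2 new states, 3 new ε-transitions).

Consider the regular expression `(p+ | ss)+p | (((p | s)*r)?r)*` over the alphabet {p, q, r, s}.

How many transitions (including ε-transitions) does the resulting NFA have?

37

Recursing over subexpressions:
Each of the 8 symbol leaves contributes 1 transition (1 symbol, 0 ε).
  p+ → 4 transitions (1 symbol, 3 ε)
  ss → 2 transitions (2 symbol, 0 ε)
  p+ | ss → 10 transitions (3 symbol, 7 ε)
  (p+ | ss)+ → 13 transitions (3 symbol, 10 ε)
  (p+ | ss)+p → 14 transitions (4 symbol, 10 ε)
  p | s → 6 transitions (2 symbol, 4 ε)
  (p | s)* → 10 transitions (2 symbol, 8 ε)
  (p | s)*r → 11 transitions (3 symbol, 8 ε)
  ((p | s)*r)? → 14 transitions (3 symbol, 11 ε)
  ((p | s)*r)?r → 15 transitions (4 symbol, 11 ε)
  (((p | s)*r)?r)* → 19 transitions (4 symbol, 15 ε)
  (p+ | ss)+p | (((p | s)*r)?r)* → 37 transitions (8 symbol, 29 ε)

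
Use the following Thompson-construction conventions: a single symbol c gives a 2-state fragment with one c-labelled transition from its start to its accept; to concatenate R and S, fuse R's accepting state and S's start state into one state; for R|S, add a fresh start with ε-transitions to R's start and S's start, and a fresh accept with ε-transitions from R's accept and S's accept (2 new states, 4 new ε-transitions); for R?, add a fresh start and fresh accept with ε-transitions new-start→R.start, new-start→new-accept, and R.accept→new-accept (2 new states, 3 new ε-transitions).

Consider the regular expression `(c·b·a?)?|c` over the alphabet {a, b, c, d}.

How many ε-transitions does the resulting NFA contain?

10

Recursing over subexpressions:
Each of the 4 symbol leaves contributes 0 ε-transitions.
  a? = 3 ε-transitions
  c·b·a? = 3 ε-transitions
  (c·b·a?)? = 6 ε-transitions
  (c·b·a?)?|c = 10 ε-transitions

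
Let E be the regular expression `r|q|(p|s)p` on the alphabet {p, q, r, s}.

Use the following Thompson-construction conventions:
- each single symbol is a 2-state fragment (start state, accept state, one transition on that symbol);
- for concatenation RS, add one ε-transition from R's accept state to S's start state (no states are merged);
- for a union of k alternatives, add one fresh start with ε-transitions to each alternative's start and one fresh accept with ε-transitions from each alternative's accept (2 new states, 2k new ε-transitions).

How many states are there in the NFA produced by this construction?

Building bottom-up:
Each of the 5 symbol leaves contributes a 2-state fragment.
  p|s : 6 states
  (p|s)p : 8 states
  r|q|(p|s)p : 14 states

14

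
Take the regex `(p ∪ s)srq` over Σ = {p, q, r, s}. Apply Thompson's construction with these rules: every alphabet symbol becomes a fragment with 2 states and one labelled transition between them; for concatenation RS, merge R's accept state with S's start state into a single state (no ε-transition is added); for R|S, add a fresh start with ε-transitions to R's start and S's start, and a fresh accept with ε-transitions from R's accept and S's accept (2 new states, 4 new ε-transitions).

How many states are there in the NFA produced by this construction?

9

Per subexpression:
Each of the 5 symbol leaves contributes a 2-state fragment.
  p ∪ s : 6 states
  (p ∪ s)srq : 9 states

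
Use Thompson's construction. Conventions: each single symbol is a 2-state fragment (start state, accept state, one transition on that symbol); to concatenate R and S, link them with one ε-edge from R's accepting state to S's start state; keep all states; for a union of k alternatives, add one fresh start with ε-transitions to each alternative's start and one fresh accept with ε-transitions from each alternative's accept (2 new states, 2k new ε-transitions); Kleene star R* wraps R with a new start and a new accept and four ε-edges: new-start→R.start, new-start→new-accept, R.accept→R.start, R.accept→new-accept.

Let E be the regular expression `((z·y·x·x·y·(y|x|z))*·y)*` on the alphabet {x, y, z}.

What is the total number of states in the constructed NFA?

24

Recursing over subexpressions:
Each of the 9 symbol leaves contributes a 2-state fragment.
  y|x|z → 8 states
  z·y·x·x·y·(y|x|z) → 18 states
  (z·y·x·x·y·(y|x|z))* → 20 states
  (z·y·x·x·y·(y|x|z))*·y → 22 states
  ((z·y·x·x·y·(y|x|z))*·y)* → 24 states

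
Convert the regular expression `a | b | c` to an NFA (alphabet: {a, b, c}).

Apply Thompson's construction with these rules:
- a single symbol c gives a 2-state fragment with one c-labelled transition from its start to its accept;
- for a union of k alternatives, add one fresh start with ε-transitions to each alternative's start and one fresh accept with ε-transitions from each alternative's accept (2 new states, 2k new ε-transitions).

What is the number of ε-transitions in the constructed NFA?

6

Recursing over subexpressions:
Each of the 3 symbol leaves contributes 0 ε-transitions.
  a | b | c = 6 ε-transitions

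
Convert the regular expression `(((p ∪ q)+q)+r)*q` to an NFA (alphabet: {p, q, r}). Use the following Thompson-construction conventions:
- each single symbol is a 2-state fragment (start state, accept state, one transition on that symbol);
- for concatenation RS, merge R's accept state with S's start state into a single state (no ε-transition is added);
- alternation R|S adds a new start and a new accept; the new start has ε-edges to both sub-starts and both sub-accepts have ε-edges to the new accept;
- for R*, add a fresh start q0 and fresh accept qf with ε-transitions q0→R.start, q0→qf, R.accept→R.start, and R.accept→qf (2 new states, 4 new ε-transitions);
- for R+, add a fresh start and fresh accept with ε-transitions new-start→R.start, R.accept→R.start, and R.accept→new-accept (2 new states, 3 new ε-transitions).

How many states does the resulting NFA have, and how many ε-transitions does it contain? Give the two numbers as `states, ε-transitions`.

15, 14

By structural recursion:
Each of the 5 symbol leaves contributes 2 states and 0 ε-transitions.
  p ∪ q : 6 states, 4 ε-transitions
  (p ∪ q)+ : 8 states, 7 ε-transitions
  (p ∪ q)+q : 9 states, 7 ε-transitions
  ((p ∪ q)+q)+ : 11 states, 10 ε-transitions
  ((p ∪ q)+q)+r : 12 states, 10 ε-transitions
  (((p ∪ q)+q)+r)* : 14 states, 14 ε-transitions
  (((p ∪ q)+q)+r)*q : 15 states, 14 ε-transitions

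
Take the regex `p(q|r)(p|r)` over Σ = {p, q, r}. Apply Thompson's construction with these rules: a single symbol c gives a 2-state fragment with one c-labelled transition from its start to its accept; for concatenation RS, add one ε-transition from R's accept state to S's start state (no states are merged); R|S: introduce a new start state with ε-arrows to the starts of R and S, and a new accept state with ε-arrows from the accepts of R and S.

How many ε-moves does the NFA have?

10

Per subexpression:
Each of the 5 symbol leaves contributes 0 ε-transitions.
  q|r = 4 ε-transitions
  p|r = 4 ε-transitions
  p(q|r)(p|r) = 10 ε-transitions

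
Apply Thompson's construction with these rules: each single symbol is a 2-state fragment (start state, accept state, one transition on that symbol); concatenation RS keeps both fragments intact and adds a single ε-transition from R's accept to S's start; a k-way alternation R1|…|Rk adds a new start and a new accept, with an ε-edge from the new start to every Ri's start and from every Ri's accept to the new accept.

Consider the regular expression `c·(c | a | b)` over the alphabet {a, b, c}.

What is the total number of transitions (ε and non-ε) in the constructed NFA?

11

Per subexpression:
Each of the 4 symbol leaves contributes 1 transition (1 symbol, 0 ε).
  c | a | b : 9 transitions (3 symbol, 6 ε)
  c·(c | a | b) : 11 transitions (4 symbol, 7 ε)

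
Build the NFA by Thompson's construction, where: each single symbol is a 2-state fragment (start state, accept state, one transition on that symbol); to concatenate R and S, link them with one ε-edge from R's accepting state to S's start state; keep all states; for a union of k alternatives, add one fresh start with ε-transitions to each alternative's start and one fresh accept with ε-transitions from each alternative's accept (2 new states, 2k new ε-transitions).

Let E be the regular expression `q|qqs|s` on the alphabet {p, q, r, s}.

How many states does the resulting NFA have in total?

12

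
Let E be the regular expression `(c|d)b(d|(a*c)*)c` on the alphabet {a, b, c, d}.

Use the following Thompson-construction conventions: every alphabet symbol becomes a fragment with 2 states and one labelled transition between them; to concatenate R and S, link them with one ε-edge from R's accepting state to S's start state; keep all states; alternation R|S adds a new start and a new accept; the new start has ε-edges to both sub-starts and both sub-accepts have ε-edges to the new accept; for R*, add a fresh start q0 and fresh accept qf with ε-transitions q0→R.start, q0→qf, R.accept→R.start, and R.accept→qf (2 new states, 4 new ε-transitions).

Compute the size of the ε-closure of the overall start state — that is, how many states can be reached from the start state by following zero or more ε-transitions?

Let C(F) = |ε-closure(F.start)| within fragment F, and note whether F accepts ε. Symbol fragments have C = 1 and do not accept ε. Then:
  c|d → new start ε-reaches every alternative's start; none of them accept ε, so the new accept is not reached: C = 1 + 1 + 1 = 3
  a* → C = 1 (new start) + 1 (body) + 1 (new accept) = 3
  a*c → C = 3 + 1 = 4 (closure spills across the concat boundary because the left factor accepts ε)
  (a*c)* → new start has ε-edges to the inner start and to the new accept, so C = 2 + 4 = 6
  d|(a*c)* → C = 1 (new start) + (1 + 6) + 1 (new accept, since some branch ε-reaches its own accept) = 9
  (c|d)b(d|(a*c)*)c → same as the first factor's closure: C = 3

3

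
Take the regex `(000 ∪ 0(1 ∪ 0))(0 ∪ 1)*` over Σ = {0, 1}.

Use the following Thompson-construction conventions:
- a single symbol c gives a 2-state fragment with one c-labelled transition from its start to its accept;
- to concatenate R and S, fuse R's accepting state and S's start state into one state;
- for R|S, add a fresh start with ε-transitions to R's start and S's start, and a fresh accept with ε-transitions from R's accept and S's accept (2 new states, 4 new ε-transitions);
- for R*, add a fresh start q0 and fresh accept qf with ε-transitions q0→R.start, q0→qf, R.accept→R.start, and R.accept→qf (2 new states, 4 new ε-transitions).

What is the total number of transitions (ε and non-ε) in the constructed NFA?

Building bottom-up:
Each of the 8 symbol leaves contributes 1 transition (1 symbol, 0 ε).
  000 → 3 transitions (3 symbol, 0 ε)
  1 ∪ 0 → 6 transitions (2 symbol, 4 ε)
  0(1 ∪ 0) → 7 transitions (3 symbol, 4 ε)
  000 ∪ 0(1 ∪ 0) → 14 transitions (6 symbol, 8 ε)
  0 ∪ 1 → 6 transitions (2 symbol, 4 ε)
  (0 ∪ 1)* → 10 transitions (2 symbol, 8 ε)
  (000 ∪ 0(1 ∪ 0))(0 ∪ 1)* → 24 transitions (8 symbol, 16 ε)

24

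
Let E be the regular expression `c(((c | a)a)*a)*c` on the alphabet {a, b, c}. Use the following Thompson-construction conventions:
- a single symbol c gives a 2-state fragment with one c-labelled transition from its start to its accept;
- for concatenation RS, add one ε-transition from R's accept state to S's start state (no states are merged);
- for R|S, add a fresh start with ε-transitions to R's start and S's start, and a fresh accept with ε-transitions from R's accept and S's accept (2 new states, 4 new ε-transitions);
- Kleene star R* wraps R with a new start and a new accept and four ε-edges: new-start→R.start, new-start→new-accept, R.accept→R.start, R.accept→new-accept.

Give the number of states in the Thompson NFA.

18

Bottom-up over the parse tree:
Each of the 6 symbol leaves contributes a 2-state fragment.
  c | a = 6 states
  (c | a)a = 8 states
  ((c | a)a)* = 10 states
  ((c | a)a)*a = 12 states
  (((c | a)a)*a)* = 14 states
  c(((c | a)a)*a)*c = 18 states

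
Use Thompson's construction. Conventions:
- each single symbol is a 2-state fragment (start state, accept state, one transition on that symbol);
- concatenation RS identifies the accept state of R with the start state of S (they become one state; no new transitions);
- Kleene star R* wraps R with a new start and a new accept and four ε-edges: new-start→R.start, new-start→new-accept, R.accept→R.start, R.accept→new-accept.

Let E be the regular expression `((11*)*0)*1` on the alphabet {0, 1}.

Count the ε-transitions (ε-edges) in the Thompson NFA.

12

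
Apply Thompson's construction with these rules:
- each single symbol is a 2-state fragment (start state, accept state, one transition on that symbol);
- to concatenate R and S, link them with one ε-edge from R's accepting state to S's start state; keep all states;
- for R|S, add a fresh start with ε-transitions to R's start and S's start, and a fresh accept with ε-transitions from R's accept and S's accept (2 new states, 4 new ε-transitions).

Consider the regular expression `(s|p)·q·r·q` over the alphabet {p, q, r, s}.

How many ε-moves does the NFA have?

By structural recursion:
Each of the 5 symbol leaves contributes 0 ε-transitions.
  s|p : 4 ε-transitions
  (s|p)·q·r·q : 7 ε-transitions

7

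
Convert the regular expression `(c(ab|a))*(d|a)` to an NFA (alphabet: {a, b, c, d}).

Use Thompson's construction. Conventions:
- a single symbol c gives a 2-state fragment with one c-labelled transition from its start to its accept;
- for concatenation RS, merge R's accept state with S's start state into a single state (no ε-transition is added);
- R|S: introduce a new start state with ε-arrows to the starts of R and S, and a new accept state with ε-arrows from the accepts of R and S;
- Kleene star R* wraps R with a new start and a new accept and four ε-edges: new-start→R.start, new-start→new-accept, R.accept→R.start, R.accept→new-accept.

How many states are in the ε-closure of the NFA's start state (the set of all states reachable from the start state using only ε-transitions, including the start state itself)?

5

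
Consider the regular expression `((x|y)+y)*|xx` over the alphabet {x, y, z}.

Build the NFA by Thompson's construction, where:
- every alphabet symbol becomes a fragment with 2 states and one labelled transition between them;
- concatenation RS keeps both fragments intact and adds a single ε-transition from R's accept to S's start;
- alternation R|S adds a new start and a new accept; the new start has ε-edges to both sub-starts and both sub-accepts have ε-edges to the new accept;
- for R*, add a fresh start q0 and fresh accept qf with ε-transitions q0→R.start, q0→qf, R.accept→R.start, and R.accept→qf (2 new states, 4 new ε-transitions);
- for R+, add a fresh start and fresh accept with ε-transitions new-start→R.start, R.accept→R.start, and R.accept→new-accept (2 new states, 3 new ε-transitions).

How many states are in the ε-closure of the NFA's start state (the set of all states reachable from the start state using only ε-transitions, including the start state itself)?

9

Let C(F) = |ε-closure(F.start)| within fragment F, and note whether F accepts ε. Symbol fragments have C = 1 and do not accept ε. Then:
  x|y : |closure| = 1 + 1 + 1 = 3 (the new accept is not ε-reachable since no branch accepts ε)
  (x|y)+ : |closure| = 1 + 3 = 4 (the body doesn't accept ε, so the new accept is not reached)
  (x|y)+y : same as the first factor's closure: |closure| = 4
  ((x|y)+y)* : the star's fresh start ε-reaches both the body's start and the fresh accept: |closure| = 2 + 4 = 6
  xx : same as the first factor's closure: |closure| = 1
  ((x|y)+y)*|xx : |closure| = 1 (new start) + (6 + 1) + 1 (new accept, since some branch ε-reaches its own accept) = 9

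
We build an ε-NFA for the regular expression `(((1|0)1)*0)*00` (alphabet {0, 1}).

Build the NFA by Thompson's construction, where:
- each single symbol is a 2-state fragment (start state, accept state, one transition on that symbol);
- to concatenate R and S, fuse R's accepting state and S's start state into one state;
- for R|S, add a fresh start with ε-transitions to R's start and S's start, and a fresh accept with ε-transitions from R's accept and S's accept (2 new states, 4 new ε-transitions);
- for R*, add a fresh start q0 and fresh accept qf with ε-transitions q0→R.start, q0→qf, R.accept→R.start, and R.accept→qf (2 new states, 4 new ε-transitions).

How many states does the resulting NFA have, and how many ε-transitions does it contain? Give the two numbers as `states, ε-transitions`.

14, 12

By structural recursion:
Each of the 6 symbol leaves contributes 2 states and 0 ε-transitions.
  1|0 → 6 states, 4 ε-transitions
  (1|0)1 → 7 states, 4 ε-transitions
  ((1|0)1)* → 9 states, 8 ε-transitions
  ((1|0)1)*0 → 10 states, 8 ε-transitions
  (((1|0)1)*0)* → 12 states, 12 ε-transitions
  (((1|0)1)*0)*00 → 14 states, 12 ε-transitions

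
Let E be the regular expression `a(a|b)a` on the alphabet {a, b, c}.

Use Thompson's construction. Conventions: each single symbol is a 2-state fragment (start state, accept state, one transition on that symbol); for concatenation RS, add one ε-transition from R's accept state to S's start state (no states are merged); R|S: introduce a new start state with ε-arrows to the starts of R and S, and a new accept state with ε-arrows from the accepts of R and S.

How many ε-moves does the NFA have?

6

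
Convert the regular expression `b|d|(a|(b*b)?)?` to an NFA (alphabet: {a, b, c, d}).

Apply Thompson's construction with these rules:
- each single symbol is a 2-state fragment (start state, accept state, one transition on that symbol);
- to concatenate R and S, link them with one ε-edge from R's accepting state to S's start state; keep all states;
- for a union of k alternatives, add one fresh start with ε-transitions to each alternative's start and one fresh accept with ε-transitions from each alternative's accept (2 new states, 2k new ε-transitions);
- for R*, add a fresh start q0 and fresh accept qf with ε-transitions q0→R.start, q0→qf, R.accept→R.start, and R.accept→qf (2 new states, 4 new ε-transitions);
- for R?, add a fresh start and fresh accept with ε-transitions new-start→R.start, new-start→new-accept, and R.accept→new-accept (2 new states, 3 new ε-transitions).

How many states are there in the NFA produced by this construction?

20

Recursing over subexpressions:
Each of the 5 symbol leaves contributes a 2-state fragment.
  b* — 4 states
  b*b — 6 states
  (b*b)? — 8 states
  a|(b*b)? — 12 states
  (a|(b*b)?)? — 14 states
  b|d|(a|(b*b)?)? — 20 states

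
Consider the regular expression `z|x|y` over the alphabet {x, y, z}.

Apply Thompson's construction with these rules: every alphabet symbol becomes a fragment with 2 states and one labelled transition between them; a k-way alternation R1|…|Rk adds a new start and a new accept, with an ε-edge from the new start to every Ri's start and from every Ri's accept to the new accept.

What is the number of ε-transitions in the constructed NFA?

Bottom-up over the parse tree:
Each of the 3 symbol leaves contributes 0 ε-transitions.
  z|x|y : 6 ε-transitions

6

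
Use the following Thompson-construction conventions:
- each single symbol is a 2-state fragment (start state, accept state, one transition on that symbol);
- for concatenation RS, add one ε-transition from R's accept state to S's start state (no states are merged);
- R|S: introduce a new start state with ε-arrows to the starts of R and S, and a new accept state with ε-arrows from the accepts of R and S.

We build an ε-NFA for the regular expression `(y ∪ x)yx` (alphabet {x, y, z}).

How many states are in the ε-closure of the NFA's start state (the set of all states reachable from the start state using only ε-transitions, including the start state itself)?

3

Let C(F) = |ε-closure(F.start)| within fragment F, and note whether F accepts ε. Symbol fragments have C = 1 and do not accept ε. Then:
  y ∪ x : new start ε-reaches every alternative's start; none of them accept ε, so the new accept is not reached: C = 1 + 1 + 1 = 3
  (y ∪ x)yx : C equals the left operand's closure size = 3 (its accept is not ε-reachable, so the closure stops there)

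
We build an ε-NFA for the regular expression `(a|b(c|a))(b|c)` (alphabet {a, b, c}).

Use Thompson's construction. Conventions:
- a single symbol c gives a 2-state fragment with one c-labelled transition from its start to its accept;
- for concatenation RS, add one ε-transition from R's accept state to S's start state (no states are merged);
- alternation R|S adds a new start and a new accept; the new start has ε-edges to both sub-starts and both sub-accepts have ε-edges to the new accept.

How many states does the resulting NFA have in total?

Building bottom-up:
Each of the 6 symbol leaves contributes a 2-state fragment.
  c|a = 6 states
  b(c|a) = 8 states
  a|b(c|a) = 12 states
  b|c = 6 states
  (a|b(c|a))(b|c) = 18 states

18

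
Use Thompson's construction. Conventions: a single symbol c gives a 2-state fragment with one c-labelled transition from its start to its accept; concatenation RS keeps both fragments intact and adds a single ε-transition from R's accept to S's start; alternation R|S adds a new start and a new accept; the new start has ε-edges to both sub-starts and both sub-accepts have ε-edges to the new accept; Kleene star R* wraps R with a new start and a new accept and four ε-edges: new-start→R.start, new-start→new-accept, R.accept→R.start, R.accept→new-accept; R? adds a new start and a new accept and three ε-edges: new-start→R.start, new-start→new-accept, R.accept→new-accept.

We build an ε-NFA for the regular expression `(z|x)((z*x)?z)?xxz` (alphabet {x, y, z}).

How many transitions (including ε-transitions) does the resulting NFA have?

By structural recursion:
Each of the 8 symbol leaves contributes 1 transition (1 symbol, 0 ε).
  z|x — 6 transitions (2 symbol, 4 ε)
  z* — 5 transitions (1 symbol, 4 ε)
  z*x — 7 transitions (2 symbol, 5 ε)
  (z*x)? — 10 transitions (2 symbol, 8 ε)
  (z*x)?z — 12 transitions (3 symbol, 9 ε)
  ((z*x)?z)? — 15 transitions (3 symbol, 12 ε)
  (z|x)((z*x)?z)?xxz — 28 transitions (8 symbol, 20 ε)

28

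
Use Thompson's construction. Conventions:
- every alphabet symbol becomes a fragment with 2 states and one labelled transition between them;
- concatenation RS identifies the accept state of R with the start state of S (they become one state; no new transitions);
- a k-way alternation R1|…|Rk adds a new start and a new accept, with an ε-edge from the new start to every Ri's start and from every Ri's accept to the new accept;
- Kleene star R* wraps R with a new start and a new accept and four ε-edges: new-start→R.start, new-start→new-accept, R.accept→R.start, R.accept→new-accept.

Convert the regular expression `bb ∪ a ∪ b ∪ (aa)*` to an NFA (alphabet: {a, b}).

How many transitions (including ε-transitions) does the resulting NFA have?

By structural recursion:
Each of the 6 symbol leaves contributes 1 transition (1 symbol, 0 ε).
  bb = 2 transitions (2 symbol, 0 ε)
  aa = 2 transitions (2 symbol, 0 ε)
  (aa)* = 6 transitions (2 symbol, 4 ε)
  bb ∪ a ∪ b ∪ (aa)* = 18 transitions (6 symbol, 12 ε)

18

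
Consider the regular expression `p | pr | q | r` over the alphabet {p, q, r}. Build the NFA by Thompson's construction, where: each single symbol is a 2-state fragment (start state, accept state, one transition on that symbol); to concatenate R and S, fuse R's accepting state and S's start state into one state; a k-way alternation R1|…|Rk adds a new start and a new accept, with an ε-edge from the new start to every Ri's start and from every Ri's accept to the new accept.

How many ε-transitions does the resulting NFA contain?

Recursing over subexpressions:
Each of the 5 symbol leaves contributes 0 ε-transitions.
  pr → 0 ε-transitions
  p | pr | q | r → 8 ε-transitions

8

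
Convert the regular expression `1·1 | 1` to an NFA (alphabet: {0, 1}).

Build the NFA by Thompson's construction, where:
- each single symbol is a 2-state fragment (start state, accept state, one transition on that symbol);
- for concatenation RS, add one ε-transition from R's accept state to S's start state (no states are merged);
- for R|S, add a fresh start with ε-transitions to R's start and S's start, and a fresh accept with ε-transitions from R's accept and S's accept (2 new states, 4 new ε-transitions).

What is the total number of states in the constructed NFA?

8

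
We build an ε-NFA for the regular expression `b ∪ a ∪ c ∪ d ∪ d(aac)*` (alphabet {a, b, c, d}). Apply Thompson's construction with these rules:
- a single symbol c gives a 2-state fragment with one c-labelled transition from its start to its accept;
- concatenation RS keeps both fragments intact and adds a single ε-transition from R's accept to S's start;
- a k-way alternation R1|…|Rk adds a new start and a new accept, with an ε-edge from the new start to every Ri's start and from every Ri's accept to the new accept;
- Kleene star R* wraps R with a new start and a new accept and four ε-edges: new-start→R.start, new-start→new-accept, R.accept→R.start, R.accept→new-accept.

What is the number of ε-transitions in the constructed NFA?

Recursing over subexpressions:
Each of the 8 symbol leaves contributes 0 ε-transitions.
  aac = 2 ε-transitions
  (aac)* = 6 ε-transitions
  d(aac)* = 7 ε-transitions
  b ∪ a ∪ c ∪ d ∪ d(aac)* = 17 ε-transitions

17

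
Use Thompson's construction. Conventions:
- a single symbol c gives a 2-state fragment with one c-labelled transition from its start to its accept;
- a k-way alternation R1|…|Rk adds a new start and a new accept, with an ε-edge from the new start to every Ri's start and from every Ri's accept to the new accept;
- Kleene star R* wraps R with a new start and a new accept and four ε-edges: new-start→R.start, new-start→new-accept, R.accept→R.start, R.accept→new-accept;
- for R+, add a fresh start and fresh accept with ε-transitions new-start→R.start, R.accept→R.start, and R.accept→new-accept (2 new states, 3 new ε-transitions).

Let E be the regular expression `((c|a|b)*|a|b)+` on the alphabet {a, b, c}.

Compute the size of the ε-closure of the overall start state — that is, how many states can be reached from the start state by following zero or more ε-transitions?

Work bottom-up. For each fragment F, track |ε-closure(F.start)| and whether F's accept lies in that closure (i.e. whether F accepts ε). A single-symbol fragment has closure size 1 and does not accept ε.
  c|a|b — new start ε-reaches every alternative's start; none of them accept ε, so the new accept is not reached: C = 1 + 1 + 1 + 1 = 4
  (c|a|b)* — C = 1 (new start) + 4 (body) + 1 (new accept) = 6
  (c|a|b)*|a|b — new start ε-reaches every alternative's start; at least one alternative accepts ε, so the union's new accept is reached too: C = 1 + 6 + 1 + 1 + 1 = 10
  ((c|a|b)*|a|b)+ — C = 1 + 10 + 1 (new accept, reached because the body accepts ε) = 12

12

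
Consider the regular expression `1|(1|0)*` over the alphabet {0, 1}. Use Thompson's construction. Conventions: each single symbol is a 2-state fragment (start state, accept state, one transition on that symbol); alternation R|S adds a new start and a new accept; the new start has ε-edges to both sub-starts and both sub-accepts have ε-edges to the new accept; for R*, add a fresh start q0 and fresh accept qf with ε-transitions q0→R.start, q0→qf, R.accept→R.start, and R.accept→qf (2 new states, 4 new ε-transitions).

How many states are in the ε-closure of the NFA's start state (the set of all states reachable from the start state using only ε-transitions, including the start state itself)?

Work bottom-up. For each fragment F, track |ε-closure(F.start)| and whether F's accept lies in that closure (i.e. whether F accepts ε). A single-symbol fragment has closure size 1 and does not accept ε.
  1|0 → new start ε-reaches every alternative's start; none of them accept ε, so the new accept is not reached: |closure| = 1 + 1 + 1 = 3
  (1|0)* → new start has ε-edges to the inner start and to the new accept, so |closure| = 2 + 3 = 5
  1|(1|0)* → |closure| = 1 (new start) + (1 + 5) + 1 (new accept, since some branch ε-reaches its own accept) = 8

8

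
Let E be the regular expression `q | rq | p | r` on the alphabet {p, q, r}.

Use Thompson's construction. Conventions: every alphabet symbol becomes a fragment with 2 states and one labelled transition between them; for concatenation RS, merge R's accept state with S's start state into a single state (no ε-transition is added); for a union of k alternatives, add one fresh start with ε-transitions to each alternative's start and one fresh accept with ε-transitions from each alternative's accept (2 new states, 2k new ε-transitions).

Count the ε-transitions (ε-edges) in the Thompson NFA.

Bottom-up over the parse tree:
Each of the 5 symbol leaves contributes 0 ε-transitions.
  rq → 0 ε-transitions
  q | rq | p | r → 8 ε-transitions

8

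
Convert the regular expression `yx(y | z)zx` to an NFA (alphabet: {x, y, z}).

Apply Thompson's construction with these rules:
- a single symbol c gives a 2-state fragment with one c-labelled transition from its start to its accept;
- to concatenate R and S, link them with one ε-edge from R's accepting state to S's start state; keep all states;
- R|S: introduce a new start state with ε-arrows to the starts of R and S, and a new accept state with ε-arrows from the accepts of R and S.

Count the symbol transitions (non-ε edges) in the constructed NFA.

Bottom-up over the parse tree:
Each of the 6 symbol leaves contributes exactly 1 symbol transition.
  y | z → 2 symbol transitions
  yx(y | z)zx → 6 symbol transitions

6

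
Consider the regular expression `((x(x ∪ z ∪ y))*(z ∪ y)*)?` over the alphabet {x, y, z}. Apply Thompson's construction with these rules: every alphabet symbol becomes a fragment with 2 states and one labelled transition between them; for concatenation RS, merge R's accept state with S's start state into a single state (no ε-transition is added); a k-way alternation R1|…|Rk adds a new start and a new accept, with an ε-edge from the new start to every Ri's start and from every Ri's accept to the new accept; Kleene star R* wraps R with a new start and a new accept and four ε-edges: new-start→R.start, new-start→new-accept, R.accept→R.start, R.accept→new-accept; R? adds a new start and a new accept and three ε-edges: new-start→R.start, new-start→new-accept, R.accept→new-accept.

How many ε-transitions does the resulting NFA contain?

21

Per subexpression:
Each of the 6 symbol leaves contributes 0 ε-transitions.
  x ∪ z ∪ y → 6 ε-transitions
  x(x ∪ z ∪ y) → 6 ε-transitions
  (x(x ∪ z ∪ y))* → 10 ε-transitions
  z ∪ y → 4 ε-transitions
  (z ∪ y)* → 8 ε-transitions
  (x(x ∪ z ∪ y))*(z ∪ y)* → 18 ε-transitions
  ((x(x ∪ z ∪ y))*(z ∪ y)*)? → 21 ε-transitions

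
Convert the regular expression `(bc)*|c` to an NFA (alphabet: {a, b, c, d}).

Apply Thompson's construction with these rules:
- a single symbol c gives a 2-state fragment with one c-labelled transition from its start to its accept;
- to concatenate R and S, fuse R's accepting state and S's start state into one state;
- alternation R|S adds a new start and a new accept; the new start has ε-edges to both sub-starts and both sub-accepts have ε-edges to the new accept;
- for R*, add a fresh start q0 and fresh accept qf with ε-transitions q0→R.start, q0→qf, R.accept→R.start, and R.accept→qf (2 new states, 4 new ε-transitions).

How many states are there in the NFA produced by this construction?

9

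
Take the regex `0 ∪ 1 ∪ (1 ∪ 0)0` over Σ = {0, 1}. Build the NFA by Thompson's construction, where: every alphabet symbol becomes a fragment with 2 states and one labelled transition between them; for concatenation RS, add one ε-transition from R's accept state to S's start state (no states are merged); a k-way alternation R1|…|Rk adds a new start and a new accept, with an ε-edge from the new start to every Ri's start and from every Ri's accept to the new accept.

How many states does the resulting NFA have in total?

14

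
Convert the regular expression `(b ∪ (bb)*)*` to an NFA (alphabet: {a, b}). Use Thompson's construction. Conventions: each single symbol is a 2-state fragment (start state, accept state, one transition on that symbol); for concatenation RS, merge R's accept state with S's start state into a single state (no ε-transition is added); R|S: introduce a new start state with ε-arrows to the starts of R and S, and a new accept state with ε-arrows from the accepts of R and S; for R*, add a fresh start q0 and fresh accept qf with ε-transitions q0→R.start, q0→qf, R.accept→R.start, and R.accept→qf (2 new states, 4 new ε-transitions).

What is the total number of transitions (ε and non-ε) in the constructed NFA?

By structural recursion:
Each of the 3 symbol leaves contributes 1 transition (1 symbol, 0 ε).
  bb = 2 transitions (2 symbol, 0 ε)
  (bb)* = 6 transitions (2 symbol, 4 ε)
  b ∪ (bb)* = 11 transitions (3 symbol, 8 ε)
  (b ∪ (bb)*)* = 15 transitions (3 symbol, 12 ε)

15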